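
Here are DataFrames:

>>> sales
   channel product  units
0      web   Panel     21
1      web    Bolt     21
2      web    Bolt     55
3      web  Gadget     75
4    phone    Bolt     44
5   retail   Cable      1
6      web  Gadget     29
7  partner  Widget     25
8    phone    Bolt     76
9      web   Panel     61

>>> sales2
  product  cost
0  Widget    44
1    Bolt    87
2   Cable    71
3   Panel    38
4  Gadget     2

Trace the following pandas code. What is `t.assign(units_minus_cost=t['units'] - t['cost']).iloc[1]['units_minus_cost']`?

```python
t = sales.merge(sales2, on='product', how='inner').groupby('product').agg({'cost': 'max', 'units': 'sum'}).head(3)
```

-70

merge on 'product' (how='inner') → 10 rows:
   channel product  units  cost
0      web   Panel     21    38
1      web    Bolt     21    87
2      web    Bolt     55    87
3      web  Gadget     75     2
4    phone    Bolt     44    87
5   retail   Cable      1    71
6      web  Gadget     29     2
7  partner  Widget     25    44
8    phone    Bolt     76    87
9      web   Panel     61    38
group by product: max(cost), sum(units):
         cost  units
product             
Bolt       87    196
Cable      71      1
Gadget      2    104
Panel      38     82
Widget     44     25
take first 3 rows:
         cost  units
product             
Bolt       87    196
Cable      71      1
Gadget      2    104
add column units_minus_cost = t['units'] - t['cost']:
         cost  units  units_minus_cost
product                               
Bolt       87    196               109
Cable      71      1               -70
Gadget      2    104               102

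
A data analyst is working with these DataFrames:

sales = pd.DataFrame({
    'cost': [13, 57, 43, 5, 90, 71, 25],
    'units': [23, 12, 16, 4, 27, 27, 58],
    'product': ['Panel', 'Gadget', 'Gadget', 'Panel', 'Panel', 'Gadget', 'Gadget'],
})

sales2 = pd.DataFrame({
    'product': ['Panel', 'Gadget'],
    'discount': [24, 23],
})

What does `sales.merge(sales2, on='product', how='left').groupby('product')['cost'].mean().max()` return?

49.0

merge on 'product' (how='left') → 7 rows:
   cost  units product  discount
0    13     23   Panel        24
1    57     12  Gadget        23
2    43     16  Gadget        23
3     5      4   Panel        24
4    90     27   Panel        24
5    71     27  Gadget        23
6    25     58  Gadget        23
group by product, mean of cost:
product
Gadget    49.0
Panel     36.0
Name: cost, dtype: float64
So max() = 49.0.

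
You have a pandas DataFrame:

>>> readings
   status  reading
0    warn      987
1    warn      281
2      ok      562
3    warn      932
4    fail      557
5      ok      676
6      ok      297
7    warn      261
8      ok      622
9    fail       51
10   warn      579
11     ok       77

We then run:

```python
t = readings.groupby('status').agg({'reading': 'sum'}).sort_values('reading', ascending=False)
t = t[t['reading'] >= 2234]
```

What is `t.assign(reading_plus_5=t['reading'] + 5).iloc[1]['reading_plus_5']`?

group by status, sum of reading:
        reading
status         
fail        608
ok         2234
warn       3040
sort by reading descending:
        reading
status         
warn       3040
ok         2234
fail        608
filter rows where reading >= 2234:
        reading
status         
warn       3040
ok         2234
add column reading_plus_5 = t['reading'] + 5:
        reading  reading_plus_5
status                         
warn       3040            3045
ok         2234            2239

2239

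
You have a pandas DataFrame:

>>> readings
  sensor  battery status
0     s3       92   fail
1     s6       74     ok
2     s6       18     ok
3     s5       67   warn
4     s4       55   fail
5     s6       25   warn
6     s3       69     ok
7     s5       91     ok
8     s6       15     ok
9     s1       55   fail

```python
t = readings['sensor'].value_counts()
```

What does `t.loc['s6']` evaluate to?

4

value_counts of sensor:
sensor
s6    4
s3    2
s5    2
s4    1
s1    1
Name: count, dtype: int64
Then the value at index 's6': 4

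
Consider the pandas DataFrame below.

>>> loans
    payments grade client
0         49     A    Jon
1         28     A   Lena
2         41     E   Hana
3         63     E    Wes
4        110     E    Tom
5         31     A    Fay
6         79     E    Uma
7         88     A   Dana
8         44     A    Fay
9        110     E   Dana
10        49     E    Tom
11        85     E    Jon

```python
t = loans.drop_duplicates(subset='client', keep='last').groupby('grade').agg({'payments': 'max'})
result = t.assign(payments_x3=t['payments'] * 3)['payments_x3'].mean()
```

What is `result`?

drop duplicate client (keep=last):
    payments grade client
1         28     A   Lena
2         41     E   Hana
3         63     E    Wes
6         79     E    Uma
8         44     A    Fay
9        110     E   Dana
10        49     E    Tom
11        85     E    Jon
group by grade, max of payments:
       payments
grade          
A            44
E           110
add column payments_x3 = t['payments'] * 3:
       payments  payments_x3
grade                       
A            44          132
E           110          330
Taking the mean of column 'payments_x3' gives 231.0.

231.0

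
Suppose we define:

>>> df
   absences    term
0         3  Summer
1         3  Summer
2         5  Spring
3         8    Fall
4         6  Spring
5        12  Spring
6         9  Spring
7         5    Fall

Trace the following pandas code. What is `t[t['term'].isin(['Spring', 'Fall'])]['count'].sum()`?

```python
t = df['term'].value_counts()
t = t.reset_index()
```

value_counts of term:
term
Spring    4
Summer    2
Fall      2
Name: count, dtype: int64
reset_index():
     term  count
0  Spring      4
1  Summer      2
2    Fall      2
filter rows where term in ['Spring', 'Fall']:
     term  count
0  Spring      4
2    Fall      2

6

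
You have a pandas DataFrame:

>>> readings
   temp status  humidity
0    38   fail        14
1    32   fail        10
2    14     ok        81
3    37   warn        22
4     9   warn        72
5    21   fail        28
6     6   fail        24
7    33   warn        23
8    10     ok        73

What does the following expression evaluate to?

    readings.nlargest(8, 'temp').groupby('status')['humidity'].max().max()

81

take 8 rows with largest temp:
   temp status  humidity
0    38   fail        14
3    37   warn        22
7    33   warn        23
1    32   fail        10
5    21   fail        28
2    14     ok        81
8    10     ok        73
4     9   warn        72
group by status, max of humidity:
status
fail    28
ok      81
warn    72
Name: humidity, dtype: int64
Finally, max of the resulting series = 81.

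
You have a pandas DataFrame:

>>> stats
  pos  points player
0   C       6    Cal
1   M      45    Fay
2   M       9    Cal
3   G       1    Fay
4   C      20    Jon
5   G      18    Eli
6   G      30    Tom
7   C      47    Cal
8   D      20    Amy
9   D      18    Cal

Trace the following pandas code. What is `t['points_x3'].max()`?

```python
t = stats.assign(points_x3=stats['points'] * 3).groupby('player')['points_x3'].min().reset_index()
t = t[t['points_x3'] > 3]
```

90

add column points_x3 = stats['points'] * 3:
  pos  points player  points_x3
0   C       6    Cal         18
1   M      45    Fay        135
2   M       9    Cal         27
3   G       1    Fay          3
4   C      20    Jon         60
5   G      18    Eli         54
6   G      30    Tom         90
7   C      47    Cal        141
8   D      20    Amy         60
9   D      18    Cal         54
group by player, min of points_x3:
player
Amy    60
Cal    18
Eli    54
Fay     3
Jon    60
Tom    90
Name: points_x3, dtype: int64
reset_index():
  player  points_x3
0    Amy         60
1    Cal         18
2    Eli         54
3    Fay          3
4    Jon         60
5    Tom         90
filter rows where points_x3 > 3:
  player  points_x3
0    Amy         60
1    Cal         18
2    Eli         54
4    Jon         60
5    Tom         90
Then the max of column 'points_x3': 90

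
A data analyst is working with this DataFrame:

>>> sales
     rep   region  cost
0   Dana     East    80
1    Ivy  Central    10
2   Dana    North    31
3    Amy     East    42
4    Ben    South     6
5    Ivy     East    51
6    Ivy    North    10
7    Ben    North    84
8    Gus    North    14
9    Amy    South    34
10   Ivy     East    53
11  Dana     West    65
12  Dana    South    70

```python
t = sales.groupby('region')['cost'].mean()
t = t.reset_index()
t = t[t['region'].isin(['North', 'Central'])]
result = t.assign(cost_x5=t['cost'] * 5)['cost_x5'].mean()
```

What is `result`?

111.875

group by region, mean of cost:
region
Central    10.000000
East       56.500000
North      34.750000
South      36.666667
West       65.000000
Name: cost, dtype: float64
reset_index():
    region       cost
0  Central  10.000000
1     East  56.500000
2    North  34.750000
3    South  36.666667
4     West  65.000000
filter rows where region in ['North', 'Central']:
    region   cost
0  Central  10.00
2    North  34.75
add column cost_x5 = t['cost'] * 5:
    region   cost  cost_x5
0  Central  10.00    50.00
2    North  34.75   173.75
mean of column 'cost_x5' → 111.875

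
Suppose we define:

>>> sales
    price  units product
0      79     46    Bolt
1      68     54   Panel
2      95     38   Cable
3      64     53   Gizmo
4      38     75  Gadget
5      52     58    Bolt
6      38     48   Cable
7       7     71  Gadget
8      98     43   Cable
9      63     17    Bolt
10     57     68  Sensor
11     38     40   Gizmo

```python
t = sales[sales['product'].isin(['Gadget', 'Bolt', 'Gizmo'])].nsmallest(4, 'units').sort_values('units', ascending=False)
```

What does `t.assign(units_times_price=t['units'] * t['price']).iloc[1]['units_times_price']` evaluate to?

filter rows where product in ['Gadget', 'Bolt', 'Gizmo']:
    price  units product
0      79     46    Bolt
3      64     53   Gizmo
4      38     75  Gadget
5      52     58    Bolt
7       7     71  Gadget
9      63     17    Bolt
11     38     40   Gizmo
take 4 rows with smallest units:
    price  units product
9      63     17    Bolt
11     38     40   Gizmo
0      79     46    Bolt
3      64     53   Gizmo
sort by units descending:
    price  units product
3      64     53   Gizmo
0      79     46    Bolt
11     38     40   Gizmo
9      63     17    Bolt
add column units_times_price = t['units'] * t['price']:
    price  units product  units_times_price
3      64     53   Gizmo               3392
0      79     46    Bolt               3634
11     38     40   Gizmo               1520
9      63     17    Bolt               1071
Taking the value at position 1, column 'units_times_price' gives 3634.

3634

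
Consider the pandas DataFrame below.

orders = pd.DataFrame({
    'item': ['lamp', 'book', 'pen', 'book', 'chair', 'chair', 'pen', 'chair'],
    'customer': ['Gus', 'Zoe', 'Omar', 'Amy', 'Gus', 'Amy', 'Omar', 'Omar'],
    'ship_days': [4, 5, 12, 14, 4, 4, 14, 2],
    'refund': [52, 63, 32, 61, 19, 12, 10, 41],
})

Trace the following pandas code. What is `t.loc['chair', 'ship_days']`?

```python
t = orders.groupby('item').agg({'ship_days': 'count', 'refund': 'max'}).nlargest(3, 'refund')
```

group by item: count(ship_days), max(refund):
       ship_days  refund
item                    
book           2      63
chair          3      41
lamp           1      52
pen            2      32
take 3 rows with largest refund:
       ship_days  refund
item                    
book           2      63
lamp           1      52
chair          3      41
So loc['chair', 'ship_days'] = 3.

3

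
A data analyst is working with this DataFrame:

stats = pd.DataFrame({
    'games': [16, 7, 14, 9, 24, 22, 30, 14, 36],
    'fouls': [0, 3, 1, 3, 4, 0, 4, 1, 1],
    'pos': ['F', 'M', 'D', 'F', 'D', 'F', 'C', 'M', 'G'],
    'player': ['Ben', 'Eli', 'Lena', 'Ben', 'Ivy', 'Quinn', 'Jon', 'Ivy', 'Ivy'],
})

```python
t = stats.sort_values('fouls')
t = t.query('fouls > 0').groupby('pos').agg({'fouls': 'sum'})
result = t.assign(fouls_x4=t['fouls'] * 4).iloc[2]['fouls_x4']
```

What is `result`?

sort by fouls:
   games  fouls pos player
0     16      0   F    Ben
5     22      0   F  Quinn
2     14      1   D   Lena
7     14      1   M    Ivy
8     36      1   G    Ivy
1      7      3   M    Eli
3      9      3   F    Ben
4     24      4   D    Ivy
6     30      4   C    Jon
filter rows where fouls > 0:
   games  fouls pos player
2     14      1   D   Lena
7     14      1   M    Ivy
8     36      1   G    Ivy
1      7      3   M    Eli
3      9      3   F    Ben
4     24      4   D    Ivy
6     30      4   C    Jon
group by pos, sum of fouls:
     fouls
pos       
C        4
D        5
F        3
G        1
M        4
add column fouls_x4 = t['fouls'] * 4:
     fouls  fouls_x4
pos                 
C        4        16
D        5        20
F        3        12
G        1         4
M        4        16
Reading off the value at position 2, column 'fouls_x4', we get 12.

12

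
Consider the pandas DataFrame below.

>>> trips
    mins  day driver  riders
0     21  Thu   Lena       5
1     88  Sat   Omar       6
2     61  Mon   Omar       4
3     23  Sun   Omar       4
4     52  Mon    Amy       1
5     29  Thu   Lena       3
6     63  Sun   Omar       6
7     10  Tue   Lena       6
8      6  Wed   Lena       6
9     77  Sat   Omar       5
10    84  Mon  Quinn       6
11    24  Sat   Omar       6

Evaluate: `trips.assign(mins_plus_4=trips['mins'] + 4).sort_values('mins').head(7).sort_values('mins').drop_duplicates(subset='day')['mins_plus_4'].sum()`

160

add column mins_plus_4 = trips['mins'] + 4:
    mins  day driver  riders  mins_plus_4
0     21  Thu   Lena       5           25
1     88  Sat   Omar       6           92
2     61  Mon   Omar       4           65
3     23  Sun   Omar       4           27
4     52  Mon    Amy       1           56
5     29  Thu   Lena       3           33
6     63  Sun   Omar       6           67
7     10  Tue   Lena       6           14
8      6  Wed   Lena       6           10
9     77  Sat   Omar       5           81
10    84  Mon  Quinn       6           88
11    24  Sat   Omar       6           28
sort by mins:
    mins  day driver  riders  mins_plus_4
8      6  Wed   Lena       6           10
7     10  Tue   Lena       6           14
0     21  Thu   Lena       5           25
3     23  Sun   Omar       4           27
11    24  Sat   Omar       6           28
5     29  Thu   Lena       3           33
4     52  Mon    Amy       1           56
2     61  Mon   Omar       4           65
6     63  Sun   Omar       6           67
9     77  Sat   Omar       5           81
10    84  Mon  Quinn       6           88
1     88  Sat   Omar       6           92
take first 7 rows:
    mins  day driver  riders  mins_plus_4
8      6  Wed   Lena       6           10
7     10  Tue   Lena       6           14
0     21  Thu   Lena       5           25
3     23  Sun   Omar       4           27
11    24  Sat   Omar       6           28
5     29  Thu   Lena       3           33
4     52  Mon    Amy       1           56
sort by mins:
    mins  day driver  riders  mins_plus_4
8      6  Wed   Lena       6           10
7     10  Tue   Lena       6           14
0     21  Thu   Lena       5           25
3     23  Sun   Omar       4           27
11    24  Sat   Omar       6           28
5     29  Thu   Lena       3           33
4     52  Mon    Amy       1           56
drop duplicate day (keep=first):
    mins  day driver  riders  mins_plus_4
8      6  Wed   Lena       6           10
7     10  Tue   Lena       6           14
0     21  Thu   Lena       5           25
3     23  Sun   Omar       4           27
11    24  Sat   Omar       6           28
4     52  Mon    Amy       1           56
Taking the sum of column 'mins_plus_4' gives 160.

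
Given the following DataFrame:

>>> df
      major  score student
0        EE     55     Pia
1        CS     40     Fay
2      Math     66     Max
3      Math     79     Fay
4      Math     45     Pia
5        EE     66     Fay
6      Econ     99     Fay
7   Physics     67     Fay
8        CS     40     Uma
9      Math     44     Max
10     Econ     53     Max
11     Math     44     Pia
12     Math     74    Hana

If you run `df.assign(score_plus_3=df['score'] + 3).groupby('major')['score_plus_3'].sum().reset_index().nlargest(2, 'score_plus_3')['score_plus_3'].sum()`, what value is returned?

add column score_plus_3 = df['score'] + 3:
      major  score student  score_plus_3
0        EE     55     Pia            58
1        CS     40     Fay            43
2      Math     66     Max            69
3      Math     79     Fay            82
4      Math     45     Pia            48
5        EE     66     Fay            69
6      Econ     99     Fay           102
7   Physics     67     Fay            70
8        CS     40     Uma            43
9      Math     44     Max            47
10     Econ     53     Max            56
11     Math     44     Pia            47
12     Math     74    Hana            77
group by major, sum of score_plus_3:
major
CS          86
EE         127
Econ       158
Math       370
Physics     70
Name: score_plus_3, dtype: int64
reset_index():
     major  score_plus_3
0       CS            86
1       EE           127
2     Econ           158
3     Math           370
4  Physics            70
take 2 rows with largest score_plus_3:
  major  score_plus_3
3  Math           370
2  Econ           158
Then the sum of column 'score_plus_3': 528

528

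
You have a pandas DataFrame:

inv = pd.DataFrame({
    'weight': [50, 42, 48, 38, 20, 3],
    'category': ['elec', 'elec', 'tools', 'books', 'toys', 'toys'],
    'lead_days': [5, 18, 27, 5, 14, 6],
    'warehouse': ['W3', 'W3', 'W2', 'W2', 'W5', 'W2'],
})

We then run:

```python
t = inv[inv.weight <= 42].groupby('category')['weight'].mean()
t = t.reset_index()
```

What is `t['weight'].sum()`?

91.5

filter rows where weight <= 42:
   weight category  lead_days warehouse
1      42     elec         18        W3
3      38    books          5        W2
4      20     toys         14        W5
5       3     toys          6        W2
group by category, mean of weight:
category
books    38.0
elec     42.0
toys     11.5
Name: weight, dtype: float64
reset_index():
  category  weight
0    books    38.0
1     elec    42.0
2     toys    11.5
Finally, sum of column 'weight' = 91.5.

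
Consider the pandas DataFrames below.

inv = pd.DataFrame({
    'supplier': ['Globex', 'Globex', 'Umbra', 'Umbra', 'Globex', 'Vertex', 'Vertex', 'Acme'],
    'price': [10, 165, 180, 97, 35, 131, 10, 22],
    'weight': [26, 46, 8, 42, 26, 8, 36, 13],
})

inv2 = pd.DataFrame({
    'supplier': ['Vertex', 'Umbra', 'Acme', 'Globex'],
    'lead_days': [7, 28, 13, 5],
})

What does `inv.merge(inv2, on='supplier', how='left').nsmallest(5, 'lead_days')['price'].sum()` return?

merge on 'supplier' (how='left') → 8 rows:
  supplier  price  weight  lead_days
0   Globex     10      26          5
1   Globex    165      46          5
2    Umbra    180       8         28
3    Umbra     97      42         28
4   Globex     35      26          5
5   Vertex    131       8          7
6   Vertex     10      36          7
7     Acme     22      13         13
take 5 rows with smallest lead_days:
  supplier  price  weight  lead_days
0   Globex     10      26          5
1   Globex    165      46          5
4   Globex     35      26          5
5   Vertex    131       8          7
6   Vertex     10      36          7
Reading off the sum of column 'price', we get 351.

351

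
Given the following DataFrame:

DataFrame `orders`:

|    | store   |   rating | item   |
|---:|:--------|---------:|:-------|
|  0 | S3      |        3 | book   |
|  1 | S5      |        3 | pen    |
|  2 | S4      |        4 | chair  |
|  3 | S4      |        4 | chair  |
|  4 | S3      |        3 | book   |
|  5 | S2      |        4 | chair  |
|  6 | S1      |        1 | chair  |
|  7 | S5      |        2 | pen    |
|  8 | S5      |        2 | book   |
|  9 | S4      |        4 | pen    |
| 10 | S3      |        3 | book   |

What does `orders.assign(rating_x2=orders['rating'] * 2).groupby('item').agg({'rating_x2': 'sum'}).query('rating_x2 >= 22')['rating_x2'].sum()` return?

48

add column rating_x2 = orders['rating'] * 2:
   store  rating   item  rating_x2
0     S3       3   book          6
1     S5       3    pen          6
2     S4       4  chair          8
3     S4       4  chair          8
4     S3       3   book          6
5     S2       4  chair          8
6     S1       1  chair          2
7     S5       2    pen          4
8     S5       2   book          4
9     S4       4    pen          8
10    S3       3   book          6
group by item, sum of rating_x2:
       rating_x2
item            
book          22
chair         26
pen           18
filter rows where rating_x2 >= 22:
       rating_x2
item            
book          22
chair         26
Then the sum of column 'rating_x2': 48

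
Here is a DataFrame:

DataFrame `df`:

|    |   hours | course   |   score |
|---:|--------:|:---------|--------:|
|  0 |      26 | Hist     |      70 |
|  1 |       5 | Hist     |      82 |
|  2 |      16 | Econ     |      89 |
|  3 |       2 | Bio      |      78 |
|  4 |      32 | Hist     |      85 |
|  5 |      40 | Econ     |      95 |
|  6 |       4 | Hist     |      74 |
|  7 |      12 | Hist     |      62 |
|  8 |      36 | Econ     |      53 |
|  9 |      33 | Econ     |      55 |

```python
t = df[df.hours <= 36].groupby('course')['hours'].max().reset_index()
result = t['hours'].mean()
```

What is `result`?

filter rows where hours <= 36:
   hours course  score
0     26   Hist     70
1      5   Hist     82
2     16   Econ     89
3      2    Bio     78
4     32   Hist     85
6      4   Hist     74
7     12   Hist     62
8     36   Econ     53
9     33   Econ     55
group by course, max of hours:
course
Bio      2
Econ    36
Hist    32
Name: hours, dtype: int64
reset_index():
  course  hours
0    Bio      2
1   Econ     36
2   Hist     32
Then the mean of column 'hours': 23.3333333333

23.3333333333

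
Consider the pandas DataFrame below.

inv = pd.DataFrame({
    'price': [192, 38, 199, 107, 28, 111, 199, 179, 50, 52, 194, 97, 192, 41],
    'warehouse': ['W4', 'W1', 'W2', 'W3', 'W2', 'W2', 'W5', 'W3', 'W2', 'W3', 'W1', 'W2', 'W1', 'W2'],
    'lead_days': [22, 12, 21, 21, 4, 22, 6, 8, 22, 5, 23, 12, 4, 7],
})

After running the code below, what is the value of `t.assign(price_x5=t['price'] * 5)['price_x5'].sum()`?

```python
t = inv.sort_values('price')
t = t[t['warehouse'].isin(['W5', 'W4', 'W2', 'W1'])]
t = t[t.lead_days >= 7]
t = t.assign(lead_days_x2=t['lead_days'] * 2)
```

sort by price:
    price warehouse  lead_days
4      28        W2          4
1      38        W1         12
13     41        W2          7
8      50        W2         22
9      52        W3          5
11     97        W2         12
3     107        W3         21
5     111        W2         22
7     179        W3          8
0     192        W4         22
12    192        W1          4
10    194        W1         23
2     199        W2         21
6     199        W5          6
filter rows where warehouse in ['W5', 'W4', 'W2', 'W1']:
    price warehouse  lead_days
4      28        W2          4
1      38        W1         12
13     41        W2          7
8      50        W2         22
11     97        W2         12
5     111        W2         22
0     192        W4         22
12    192        W1          4
10    194        W1         23
2     199        W2         21
6     199        W5          6
filter rows where lead_days >= 7:
    price warehouse  lead_days
1      38        W1         12
13     41        W2          7
8      50        W2         22
11     97        W2         12
5     111        W2         22
0     192        W4         22
10    194        W1         23
2     199        W2         21
add column lead_days_x2 = t['lead_days'] * 2:
    price warehouse  lead_days  lead_days_x2
1      38        W1         12            24
13     41        W2          7            14
8      50        W2         22            44
11     97        W2         12            24
5     111        W2         22            44
0     192        W4         22            44
10    194        W1         23            46
2     199        W2         21            42
add column price_x5 = t['price'] * 5:
    price warehouse  lead_days  lead_days_x2  price_x5
1      38        W1         12            24       190
13     41        W2          7            14       205
8      50        W2         22            44       250
11     97        W2         12            24       485
5     111        W2         22            44       555
0     192        W4         22            44       960
10    194        W1         23            46       970
2     199        W2         21            42       995

4610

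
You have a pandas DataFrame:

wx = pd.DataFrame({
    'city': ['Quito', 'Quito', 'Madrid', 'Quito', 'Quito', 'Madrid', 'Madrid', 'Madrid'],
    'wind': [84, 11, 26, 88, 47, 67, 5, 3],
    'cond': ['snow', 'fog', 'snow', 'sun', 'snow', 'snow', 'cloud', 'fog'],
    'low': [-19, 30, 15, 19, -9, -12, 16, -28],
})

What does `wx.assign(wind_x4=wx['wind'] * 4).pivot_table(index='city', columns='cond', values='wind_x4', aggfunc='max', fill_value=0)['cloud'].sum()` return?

20

add column wind_x4 = wx['wind'] * 4:
     city  wind   cond  low  wind_x4
0   Quito    84   snow  -19      336
1   Quito    11    fog   30       44
2  Madrid    26   snow   15      104
3   Quito    88    sun   19      352
4   Quito    47   snow   -9      188
5  Madrid    67   snow  -12      268
6  Madrid     5  cloud   16       20
7  Madrid     3    fog  -28       12
pivot: rows=city, cols=cond, max(wind_x4):
cond    cloud  fog  snow  sun
city                         
Madrid     20   12   268    0
Quito       0   44   336  352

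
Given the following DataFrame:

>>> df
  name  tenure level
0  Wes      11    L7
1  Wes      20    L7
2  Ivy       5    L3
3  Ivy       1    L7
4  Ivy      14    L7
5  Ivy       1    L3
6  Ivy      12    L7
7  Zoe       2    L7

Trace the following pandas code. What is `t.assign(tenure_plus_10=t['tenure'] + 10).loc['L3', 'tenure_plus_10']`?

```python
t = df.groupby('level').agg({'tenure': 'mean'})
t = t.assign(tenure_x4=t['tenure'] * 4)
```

group by level, mean of tenure:
       tenure
level        
L3        3.0
L7       10.0
add column tenure_x4 = t['tenure'] * 4:
       tenure  tenure_x4
level                   
L3        3.0       12.0
L7       10.0       40.0
add column tenure_plus_10 = t['tenure'] + 10:
       tenure  tenure_x4  tenure_plus_10
level                                   
L3        3.0       12.0            13.0
L7       10.0       40.0            20.0

13.0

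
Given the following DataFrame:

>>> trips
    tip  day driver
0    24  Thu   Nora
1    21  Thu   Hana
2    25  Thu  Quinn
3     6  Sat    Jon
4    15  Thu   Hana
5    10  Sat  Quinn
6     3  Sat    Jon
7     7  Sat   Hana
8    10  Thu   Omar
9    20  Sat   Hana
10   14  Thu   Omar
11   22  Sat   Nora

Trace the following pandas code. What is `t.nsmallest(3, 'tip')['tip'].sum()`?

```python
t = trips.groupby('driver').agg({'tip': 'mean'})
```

32.25

group by driver, mean of tip:
          tip
driver       
Hana    15.75
Jon      4.50
Nora    23.00
Omar    12.00
Quinn   17.50
take 3 rows with smallest tip:
          tip
driver       
Jon      4.50
Omar    12.00
Hana    15.75
Finally, sum of column 'tip' = 32.25.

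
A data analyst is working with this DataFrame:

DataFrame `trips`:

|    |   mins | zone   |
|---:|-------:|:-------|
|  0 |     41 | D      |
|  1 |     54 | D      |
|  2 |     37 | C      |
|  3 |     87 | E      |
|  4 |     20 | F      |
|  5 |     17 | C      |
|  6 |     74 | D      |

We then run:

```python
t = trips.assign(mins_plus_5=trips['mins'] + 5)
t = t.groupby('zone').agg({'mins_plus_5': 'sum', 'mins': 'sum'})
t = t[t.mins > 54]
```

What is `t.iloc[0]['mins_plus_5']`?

184

add column mins_plus_5 = trips['mins'] + 5:
   mins zone  mins_plus_5
0    41    D           46
1    54    D           59
2    37    C           42
3    87    E           92
4    20    F           25
5    17    C           22
6    74    D           79
group by zone: sum(mins_plus_5), sum(mins):
      mins_plus_5  mins
zone                   
C              64    54
D             184   169
E              92    87
F              25    20
filter rows where mins > 54:
      mins_plus_5  mins
zone                   
D             184   169
E              92    87
So iloc[0]['mins_plus_5'] = 184.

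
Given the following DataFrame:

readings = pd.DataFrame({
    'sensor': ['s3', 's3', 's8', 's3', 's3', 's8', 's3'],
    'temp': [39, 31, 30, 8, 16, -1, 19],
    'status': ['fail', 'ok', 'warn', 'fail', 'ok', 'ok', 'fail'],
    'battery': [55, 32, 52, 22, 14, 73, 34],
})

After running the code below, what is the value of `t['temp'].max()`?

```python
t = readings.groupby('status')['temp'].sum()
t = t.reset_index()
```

66

group by status, sum of temp:
status
fail    66
ok      46
warn    30
Name: temp, dtype: int64
reset_index():
  status  temp
0   fail    66
1     ok    46
2   warn    30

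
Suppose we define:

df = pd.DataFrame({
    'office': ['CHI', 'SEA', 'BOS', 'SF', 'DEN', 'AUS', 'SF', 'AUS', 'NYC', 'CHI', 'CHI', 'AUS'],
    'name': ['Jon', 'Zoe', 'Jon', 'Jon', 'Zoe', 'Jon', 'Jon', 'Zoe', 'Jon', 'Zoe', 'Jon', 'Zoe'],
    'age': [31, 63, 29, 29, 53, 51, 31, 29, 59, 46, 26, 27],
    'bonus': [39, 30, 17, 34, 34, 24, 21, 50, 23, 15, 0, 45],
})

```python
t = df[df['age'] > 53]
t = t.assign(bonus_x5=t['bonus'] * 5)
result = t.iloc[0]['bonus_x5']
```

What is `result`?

150

filter rows where age > 53:
  office name  age  bonus
1    SEA  Zoe   63     30
8    NYC  Jon   59     23
add column bonus_x5 = t['bonus'] * 5:
  office name  age  bonus  bonus_x5
1    SEA  Zoe   63     30       150
8    NYC  Jon   59     23       115
Taking the value at position 0, column 'bonus_x5' gives 150.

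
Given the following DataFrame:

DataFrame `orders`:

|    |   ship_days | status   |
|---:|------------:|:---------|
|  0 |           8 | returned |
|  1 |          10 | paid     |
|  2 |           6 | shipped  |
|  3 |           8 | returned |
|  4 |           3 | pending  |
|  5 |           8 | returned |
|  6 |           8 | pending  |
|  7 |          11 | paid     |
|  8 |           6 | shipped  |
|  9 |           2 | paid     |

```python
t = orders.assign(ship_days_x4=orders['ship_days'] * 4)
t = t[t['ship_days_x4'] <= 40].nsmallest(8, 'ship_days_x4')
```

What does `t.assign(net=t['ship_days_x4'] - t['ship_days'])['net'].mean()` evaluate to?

add column ship_days_x4 = orders['ship_days'] * 4:
   ship_days    status  ship_days_x4
0          8  returned            32
1         10      paid            40
2          6   shipped            24
3          8  returned            32
4          3   pending            12
5          8  returned            32
6          8   pending            32
7         11      paid            44
8          6   shipped            24
9          2      paid             8
filter rows where ship_days_x4 <= 40:
   ship_days    status  ship_days_x4
0          8  returned            32
1         10      paid            40
2          6   shipped            24
3          8  returned            32
4          3   pending            12
5          8  returned            32
6          8   pending            32
8          6   shipped            24
9          2      paid             8
take 8 rows with smallest ship_days_x4:
   ship_days    status  ship_days_x4
9          2      paid             8
4          3   pending            12
2          6   shipped            24
8          6   shipped            24
0          8  returned            32
3          8  returned            32
5          8  returned            32
6          8   pending            32
add column net = t['ship_days_x4'] - t['ship_days']:
   ship_days    status  ship_days_x4  net
9          2      paid             8    6
4          3   pending            12    9
2          6   shipped            24   18
8          6   shipped            24   18
0          8  returned            32   24
3          8  returned            32   24
5          8  returned            32   24
6          8   pending            32   24

18.375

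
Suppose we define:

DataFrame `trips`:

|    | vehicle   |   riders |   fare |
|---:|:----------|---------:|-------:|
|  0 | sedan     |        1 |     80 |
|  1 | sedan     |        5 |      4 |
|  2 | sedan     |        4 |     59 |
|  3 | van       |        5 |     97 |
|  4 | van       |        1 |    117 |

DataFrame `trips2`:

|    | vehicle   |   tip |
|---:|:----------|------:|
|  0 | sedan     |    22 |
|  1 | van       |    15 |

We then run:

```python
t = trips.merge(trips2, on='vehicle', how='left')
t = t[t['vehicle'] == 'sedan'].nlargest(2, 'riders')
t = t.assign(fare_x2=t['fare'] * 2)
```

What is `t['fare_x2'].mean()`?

63.0

merge on 'vehicle' (how='left') → 5 rows:
  vehicle  riders  fare  tip
0   sedan       1    80   22
1   sedan       5     4   22
2   sedan       4    59   22
3     van       5    97   15
4     van       1   117   15
filter rows where vehicle == 'sedan':
  vehicle  riders  fare  tip
0   sedan       1    80   22
1   sedan       5     4   22
2   sedan       4    59   22
take 2 rows with largest riders:
  vehicle  riders  fare  tip
1   sedan       5     4   22
2   sedan       4    59   22
add column fare_x2 = t['fare'] * 2:
  vehicle  riders  fare  tip  fare_x2
1   sedan       5     4   22        8
2   sedan       4    59   22      118
The mean of column 'fare_x2' is 63.0.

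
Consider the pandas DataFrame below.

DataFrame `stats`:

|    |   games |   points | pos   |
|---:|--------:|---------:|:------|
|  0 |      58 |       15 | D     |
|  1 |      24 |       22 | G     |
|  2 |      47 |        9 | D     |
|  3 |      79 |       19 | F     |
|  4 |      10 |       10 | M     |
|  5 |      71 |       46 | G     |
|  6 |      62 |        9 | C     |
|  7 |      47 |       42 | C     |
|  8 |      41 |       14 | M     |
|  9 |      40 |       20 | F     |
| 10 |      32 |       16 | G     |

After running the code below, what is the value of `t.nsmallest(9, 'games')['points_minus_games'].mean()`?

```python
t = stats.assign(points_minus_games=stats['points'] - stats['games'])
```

-22.6666666667

add column points_minus_games = stats['points'] - stats['games']:
    games  points pos  points_minus_games
0      58      15   D                 -43
1      24      22   G                  -2
2      47       9   D                 -38
3      79      19   F                 -60
4      10      10   M                   0
5      71      46   G                 -25
6      62       9   C                 -53
7      47      42   C                  -5
8      41      14   M                 -27
9      40      20   F                 -20
10     32      16   G                 -16
take 9 rows with smallest games:
    games  points pos  points_minus_games
4      10      10   M                   0
1      24      22   G                  -2
10     32      16   G                 -16
9      40      20   F                 -20
8      41      14   M                 -27
2      47       9   D                 -38
7      47      42   C                  -5
0      58      15   D                 -43
6      62       9   C                 -53
So mean() = -22.6666666667.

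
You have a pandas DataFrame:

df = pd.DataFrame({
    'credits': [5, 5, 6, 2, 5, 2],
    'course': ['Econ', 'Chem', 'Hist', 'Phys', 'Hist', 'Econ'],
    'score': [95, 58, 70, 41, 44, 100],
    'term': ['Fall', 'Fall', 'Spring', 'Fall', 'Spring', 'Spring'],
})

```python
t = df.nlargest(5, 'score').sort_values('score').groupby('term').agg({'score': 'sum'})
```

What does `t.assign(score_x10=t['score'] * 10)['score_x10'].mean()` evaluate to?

take 5 rows with largest score:
   credits course  score    term
5        2   Econ    100  Spring
0        5   Econ     95    Fall
2        6   Hist     70  Spring
1        5   Chem     58    Fall
4        5   Hist     44  Spring
sort by score:
   credits course  score    term
4        5   Hist     44  Spring
1        5   Chem     58    Fall
2        6   Hist     70  Spring
0        5   Econ     95    Fall
5        2   Econ    100  Spring
group by term, sum of score:
        score
term         
Fall      153
Spring    214
add column score_x10 = t['score'] * 10:
        score  score_x10
term                    
Fall      153       1530
Spring    214       2140
So mean() = 1835.0.

1835.0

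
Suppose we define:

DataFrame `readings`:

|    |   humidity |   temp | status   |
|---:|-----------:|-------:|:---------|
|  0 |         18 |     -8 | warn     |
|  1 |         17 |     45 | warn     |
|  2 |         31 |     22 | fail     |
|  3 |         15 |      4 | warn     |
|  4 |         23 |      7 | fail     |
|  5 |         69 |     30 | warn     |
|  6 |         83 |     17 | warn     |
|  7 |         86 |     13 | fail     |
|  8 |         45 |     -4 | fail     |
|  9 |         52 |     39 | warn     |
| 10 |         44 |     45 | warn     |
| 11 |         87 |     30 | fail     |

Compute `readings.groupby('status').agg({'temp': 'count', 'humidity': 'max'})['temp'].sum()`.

group by status: count(temp), max(humidity):
        temp  humidity
status                
fail       5        87
warn       7        83
Taking the sum of column 'temp' gives 12.

12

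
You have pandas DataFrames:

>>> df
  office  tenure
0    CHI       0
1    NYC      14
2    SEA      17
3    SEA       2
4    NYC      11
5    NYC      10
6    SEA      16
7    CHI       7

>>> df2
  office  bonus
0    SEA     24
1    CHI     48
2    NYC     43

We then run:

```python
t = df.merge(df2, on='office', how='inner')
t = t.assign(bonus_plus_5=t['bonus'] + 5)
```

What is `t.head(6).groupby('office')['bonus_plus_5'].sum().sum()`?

merge on 'office' (how='inner') → 8 rows:
  office  tenure  bonus
0    CHI       0     48
1    NYC      14     43
2    SEA      17     24
3    SEA       2     24
4    NYC      11     43
5    NYC      10     43
6    SEA      16     24
7    CHI       7     48
add column bonus_plus_5 = t['bonus'] + 5:
  office  tenure  bonus  bonus_plus_5
0    CHI       0     48            53
1    NYC      14     43            48
2    SEA      17     24            29
3    SEA       2     24            29
4    NYC      11     43            48
5    NYC      10     43            48
6    SEA      16     24            29
7    CHI       7     48            53
take first 6 rows:
  office  tenure  bonus  bonus_plus_5
0    CHI       0     48            53
1    NYC      14     43            48
2    SEA      17     24            29
3    SEA       2     24            29
4    NYC      11     43            48
5    NYC      10     43            48
group by office, sum of bonus_plus_5:
office
CHI     53
NYC    144
SEA     58
Name: bonus_plus_5, dtype: int64

255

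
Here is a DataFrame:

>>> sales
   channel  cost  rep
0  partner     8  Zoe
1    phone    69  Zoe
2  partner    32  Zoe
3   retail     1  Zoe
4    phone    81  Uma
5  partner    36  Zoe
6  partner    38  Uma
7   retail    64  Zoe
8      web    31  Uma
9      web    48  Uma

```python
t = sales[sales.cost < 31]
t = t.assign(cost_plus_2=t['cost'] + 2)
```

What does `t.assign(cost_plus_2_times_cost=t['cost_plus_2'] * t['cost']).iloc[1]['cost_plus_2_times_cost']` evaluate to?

3

filter rows where cost < 31:
   channel  cost  rep
0  partner     8  Zoe
3   retail     1  Zoe
add column cost_plus_2 = t['cost'] + 2:
   channel  cost  rep  cost_plus_2
0  partner     8  Zoe           10
3   retail     1  Zoe            3
add column cost_plus_2_times_cost = t['cost_plus_2'] * t['cost']:
   channel  cost  rep  cost_plus_2  cost_plus_2_times_cost
0  partner     8  Zoe           10                      80
3   retail     1  Zoe            3                       3
Then the value at position 1, column 'cost_plus_2_times_cost': 3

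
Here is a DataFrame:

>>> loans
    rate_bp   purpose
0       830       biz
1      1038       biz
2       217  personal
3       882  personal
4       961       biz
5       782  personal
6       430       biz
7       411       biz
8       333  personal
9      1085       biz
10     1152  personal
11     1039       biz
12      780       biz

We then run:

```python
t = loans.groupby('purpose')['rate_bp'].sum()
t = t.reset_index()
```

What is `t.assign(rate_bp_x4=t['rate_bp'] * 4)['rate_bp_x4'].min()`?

group by purpose, sum of rate_bp:
purpose
biz         6574
personal    3366
Name: rate_bp, dtype: int64
reset_index():
    purpose  rate_bp
0       biz     6574
1  personal     3366
add column rate_bp_x4 = t['rate_bp'] * 4:
    purpose  rate_bp  rate_bp_x4
0       biz     6574       26296
1  personal     3366       13464
Then the min of column 'rate_bp_x4': 13464

13464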